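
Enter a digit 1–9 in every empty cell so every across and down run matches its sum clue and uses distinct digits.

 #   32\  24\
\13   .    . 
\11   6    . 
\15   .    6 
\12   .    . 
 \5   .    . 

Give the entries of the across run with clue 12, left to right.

8, 4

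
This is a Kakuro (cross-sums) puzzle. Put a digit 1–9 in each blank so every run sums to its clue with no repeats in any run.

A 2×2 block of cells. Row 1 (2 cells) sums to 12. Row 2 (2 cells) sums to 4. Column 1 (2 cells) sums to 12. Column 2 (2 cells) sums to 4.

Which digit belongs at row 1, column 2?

3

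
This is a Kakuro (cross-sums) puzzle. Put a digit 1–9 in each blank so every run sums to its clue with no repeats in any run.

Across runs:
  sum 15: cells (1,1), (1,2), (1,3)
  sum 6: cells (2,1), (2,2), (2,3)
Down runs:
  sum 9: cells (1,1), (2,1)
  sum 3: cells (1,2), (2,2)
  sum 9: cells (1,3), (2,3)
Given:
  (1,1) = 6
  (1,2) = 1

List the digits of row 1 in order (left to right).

6 1 8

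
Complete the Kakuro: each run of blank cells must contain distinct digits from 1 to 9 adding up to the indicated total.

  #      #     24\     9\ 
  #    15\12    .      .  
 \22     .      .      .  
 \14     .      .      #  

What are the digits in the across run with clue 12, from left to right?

9, 3

24 in 3 cells must be {7,8,9}.
Nothing is forced directly, so branch on R3C2, whose candidates are 8 or 9. If R3C2 = 9: then R3C1 would have to be in {5} for the 14 across but in {6,7,8,9} for the 15 down — contradiction. So R3C2 = 8.
R3C1 = 14 − 8 = 6 completes the 14 across.
R2C1 = 15 − 6 = 9 completes the 15 down.
R2C2 = 7: the only remaining digit allowed by both the 22 across and the 24 down.
R2C3 = 22 − 16 = 6 completes the 22 across.
R1C2 = 24 − 15 = 9 completes the 24 down.
R1C3 = 12 − 9 = 3 completes the 12 across.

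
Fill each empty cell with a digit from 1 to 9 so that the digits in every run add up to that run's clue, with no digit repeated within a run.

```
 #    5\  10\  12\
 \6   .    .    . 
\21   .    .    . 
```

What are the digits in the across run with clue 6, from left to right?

1 2 3

6 in 3 cells must be {1,2,3}.
The 6 across and the 12 down share only 3, so R1C3 = 3.
The 21 across and the 5 down share only 4, so R2C1 = 4.
R2C3 = 12 − 3 = 9 completes the 12 down.
R1C1 = 5 − 4 = 1 completes the 5 down.
R1C2 = 6 − 4 = 2 completes the 6 across.
R2C2 = 21 − 13 = 8 completes the 21 across.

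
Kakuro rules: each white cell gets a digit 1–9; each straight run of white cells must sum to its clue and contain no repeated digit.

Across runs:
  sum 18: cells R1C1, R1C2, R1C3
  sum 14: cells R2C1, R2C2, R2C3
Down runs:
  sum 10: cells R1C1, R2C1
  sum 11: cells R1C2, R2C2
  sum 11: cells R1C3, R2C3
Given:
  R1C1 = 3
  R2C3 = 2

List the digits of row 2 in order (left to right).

R1C3 = 11 − 2 = 9 completes the 11 down.
R2C1 = 10 − 3 = 7 completes the 10 down.
R2C2 = 14 − 9 = 5 completes the 14 across.
R1C2 = 18 − 12 = 6 completes the 18 across.

7, 5, 2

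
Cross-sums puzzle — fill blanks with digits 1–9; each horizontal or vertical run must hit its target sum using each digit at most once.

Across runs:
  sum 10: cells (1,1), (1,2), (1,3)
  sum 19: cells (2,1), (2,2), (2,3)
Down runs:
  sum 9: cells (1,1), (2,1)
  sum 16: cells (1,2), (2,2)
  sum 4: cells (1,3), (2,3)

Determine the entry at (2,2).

16 in 2 cells must be {7,9}; 4 in 2 cells must be {1,3}.
The 10 across and the 16 down share only 7, so (1,2) = 7.
Given what's placed, (1,3) must be 1 to fit the 10 across and 4 down.
(2,2) = 16 − 7 = 9 completes the 16 down.
(2,3) = 4 − 1 = 3 completes the 4 down.
(1,1) = 10 − 8 = 2 completes the 10 across.
(2,1) = 19 − 12 = 7 completes the 19 across.

9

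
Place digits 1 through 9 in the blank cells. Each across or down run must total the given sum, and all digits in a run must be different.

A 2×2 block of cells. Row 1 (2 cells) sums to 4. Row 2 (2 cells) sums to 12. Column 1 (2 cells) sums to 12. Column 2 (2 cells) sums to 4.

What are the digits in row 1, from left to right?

3 1

4 in 2 cells must be {1,3}.
The 4 across and the 12 down share only 3, so (1,1) = 3.
(1,2) = 4 − 3 = 1 completes the 4 across.
(2,1) = 12 − 3 = 9 completes the 12 down.
(2,2) = 12 − 9 = 3 completes the 12 across.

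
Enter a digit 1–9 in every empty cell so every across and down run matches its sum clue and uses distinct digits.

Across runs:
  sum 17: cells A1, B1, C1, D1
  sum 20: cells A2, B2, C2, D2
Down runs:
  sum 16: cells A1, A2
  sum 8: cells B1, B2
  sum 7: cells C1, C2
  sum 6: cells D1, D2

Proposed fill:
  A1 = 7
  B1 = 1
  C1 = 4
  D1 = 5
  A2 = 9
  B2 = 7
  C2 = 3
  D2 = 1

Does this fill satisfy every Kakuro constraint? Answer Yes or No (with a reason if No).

Across: 7+1+4+5=17; 9+7+3+1=20. Down: 7+9=16; 1+7=8; 4+3=7; 5+1=6. No digit repeats within any run.

Yes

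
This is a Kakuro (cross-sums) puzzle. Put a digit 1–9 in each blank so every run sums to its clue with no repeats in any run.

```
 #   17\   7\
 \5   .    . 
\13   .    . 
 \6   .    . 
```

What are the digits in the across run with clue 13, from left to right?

9 4

7 in 3 cells must be {1,2,4}.
The 13 across and the 7 down share only 4, so R2C2 = 4.
R2C1 = 13 − 4 = 9 completes the 13 across.
Nothing is forced directly, so branch on R1C2, whose candidates are 1 or 2. If R1C2 = 1: then R1C1 would have to be in {4} for the 5 across but in {1,2,3,5,6,7} for the 17 down — contradiction. So R1C2 = 2.
R1C1 = 5 − 2 = 3 completes the 5 across.
R3C1 = 17 − 12 = 5 completes the 17 down.
R3C2 = 6 − 5 = 1 completes the 6 across.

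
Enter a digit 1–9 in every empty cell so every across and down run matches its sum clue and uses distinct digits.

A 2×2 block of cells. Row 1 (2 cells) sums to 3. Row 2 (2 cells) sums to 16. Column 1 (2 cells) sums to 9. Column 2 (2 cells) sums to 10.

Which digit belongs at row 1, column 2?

1

3 in 2 cells must be {1,2}; 16 in 2 cells must be {7,9}.
The 16 across and the 9 down share only 7, so (2,1) = 7.
(2,2) = 16 − 7 = 9 completes the 16 across.
(1,1) = 9 − 7 = 2 completes the 9 down.
(1,2) = 3 − 2 = 1 completes the 3 across.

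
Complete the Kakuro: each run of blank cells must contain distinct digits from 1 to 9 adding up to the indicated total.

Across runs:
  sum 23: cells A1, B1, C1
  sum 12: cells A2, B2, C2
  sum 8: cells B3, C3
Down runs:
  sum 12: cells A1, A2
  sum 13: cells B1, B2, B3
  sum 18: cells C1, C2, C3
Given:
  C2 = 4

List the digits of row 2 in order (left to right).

23 in 3 cells must be {6,8,9}.
No cell is forced outright now. A1 can only be 8 or 9 (the digits allowed by both its 23 across and its 12 down). If A1 = 8: then A2 would have to be in {1,2,3,5,6,7} for the 12 across but in {4} for the 12 down — contradiction. So A1 = 9.
A2 = 12 − 9 = 3 completes the 12 down.
B2 = 12 − 7 = 5 completes the 12 across.
Given what's placed, B1 must be 6 to fit the 23 across and 13 down.
C1 = 23 − 15 = 8 completes the 23 across.
B3 = 13 − 11 = 2 completes the 13 down.
C3 = 8 − 2 = 6 completes the 8 across.

3 5 4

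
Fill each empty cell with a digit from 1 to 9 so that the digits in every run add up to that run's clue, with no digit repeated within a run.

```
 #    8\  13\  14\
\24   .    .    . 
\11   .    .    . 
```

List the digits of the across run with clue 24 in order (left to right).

7 9 8

24 in 3 cells must be {7,8,9}.
The 24 across and the 8 down share only 7, so R1C1 = 7.
R2C1 = 8 − 7 = 1 completes the 8 down.
Nothing is forced directly, so branch on R2C3, whose candidates are 6 or 8. If R2C3 = 8: then R1C3 would have to be in {8,9} for the 24 across but in {6} for the 14 down — contradiction. So R2C3 = 6.
R1C3 = 14 − 6 = 8 completes the 14 down.
R2C2 = 11 − 7 = 4 completes the 11 across.
R1C2 = 24 − 15 = 9 completes the 24 across.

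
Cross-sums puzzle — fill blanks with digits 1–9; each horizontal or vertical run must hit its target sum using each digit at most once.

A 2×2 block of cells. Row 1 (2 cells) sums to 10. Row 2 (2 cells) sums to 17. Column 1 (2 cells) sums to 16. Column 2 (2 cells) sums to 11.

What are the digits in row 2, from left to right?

9 8

17 in 2 cells must be {8,9}; 16 in 2 cells must be {7,9}.
The 17 across and the 16 down share only 9, so (2,1) = 9.
(2,2) = 17 − 9 = 8 completes the 17 across.
(1,1) = 16 − 9 = 7 completes the 16 down.
(1,2) = 10 − 7 = 3 completes the 10 across.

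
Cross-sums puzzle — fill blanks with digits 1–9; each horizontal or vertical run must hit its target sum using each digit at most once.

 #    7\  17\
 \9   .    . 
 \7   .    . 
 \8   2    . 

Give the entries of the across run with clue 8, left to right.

2, 6

7 in 3 cells must be {1,2,4}.
R3C2 = 8 − 2 = 6 completes the 8 across.
Nothing is forced directly, so branch on R1C1, whose candidates are 1 or 4. If R1C1 = 4: then R1C2 would have to be in {5} for the 9 across but in {2,3,4,7,8,9} for the 17 down — contradiction. So R1C1 = 1.
R1C2 = 9 − 1 = 8 completes the 9 across.
R2C1 = 7 − 3 = 4 completes the 7 down.
R2C2 = 7 − 4 = 3 completes the 7 across.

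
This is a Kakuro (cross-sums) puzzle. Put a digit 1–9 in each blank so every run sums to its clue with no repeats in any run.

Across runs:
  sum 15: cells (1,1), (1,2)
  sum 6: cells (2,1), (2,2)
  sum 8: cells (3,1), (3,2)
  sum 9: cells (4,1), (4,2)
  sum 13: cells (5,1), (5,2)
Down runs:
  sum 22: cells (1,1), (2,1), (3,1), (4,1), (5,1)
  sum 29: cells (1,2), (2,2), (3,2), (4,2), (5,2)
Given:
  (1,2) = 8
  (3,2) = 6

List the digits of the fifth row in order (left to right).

(1,1) = 15 − 8 = 7 completes the 15 across.
(3,1) = 8 − 6 = 2 completes the 8 across.
Nothing is forced directly, so branch on (2,1), whose candidates are 1 or 4. If (2,1) = 4: that forces (2,2) = 2, (4,2) = 4, (5,2) = 9, after which (4,1) would have to be in {5} for the 9 across but in {1,3,6,8} for the 22 down — contradiction. So (2,1) = 1.
(2,2) = 6 − 1 = 5 completes the 6 across.
No cell is forced outright now. (5,2) can only be 7 or 9 (the digits allowed by both its 13 across and its 29 down). If (5,2) = 7: that forces (4,2) = 3, after which (5,1) would have to be in {6} for the 13 across but in {3,4,8,9} for the 22 down — contradiction. So (5,2) = 9.
(4,2) = 29 − 28 = 1 completes the 29 down.
(5,1) = 13 − 9 = 4 completes the 13 across.
(4,1) = 9 − 1 = 8 completes the 9 across.

4 9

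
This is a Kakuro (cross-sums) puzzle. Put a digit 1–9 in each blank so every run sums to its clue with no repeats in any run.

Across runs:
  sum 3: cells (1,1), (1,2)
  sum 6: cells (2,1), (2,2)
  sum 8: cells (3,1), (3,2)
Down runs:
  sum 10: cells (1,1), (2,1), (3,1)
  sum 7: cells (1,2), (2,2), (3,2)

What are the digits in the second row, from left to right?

3 in 2 cells must be {1,2}; 7 in 3 cells must be {1,2,4}.
Nothing is forced directly, so branch on (1,1), whose candidates are 1 or 2. If (1,1) = 2: that forces (1,2) = 1, (3,2) = 2, (2,2) = 4, after which (3,1) would have to be in {6} for the 8 across but in {1,3,5,7} for the 10 down — contradiction. So (1,1) = 1.
(1,2) = 3 − 1 = 2 completes the 3 across.
Given what's placed, (3,2) must be 1 to fit the 8 across and 7 down.
(2,2) = 7 − 3 = 4 completes the 7 down.
(3,1) = 8 − 1 = 7 completes the 8 across.
(2,1) = 6 − 4 = 2 completes the 6 across.

2 4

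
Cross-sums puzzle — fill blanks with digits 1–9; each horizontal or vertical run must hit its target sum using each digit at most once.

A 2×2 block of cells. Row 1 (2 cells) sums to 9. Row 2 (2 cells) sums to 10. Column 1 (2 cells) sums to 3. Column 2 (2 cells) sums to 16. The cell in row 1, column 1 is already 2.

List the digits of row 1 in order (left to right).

3 in 2 cells must be {1,2}; 16 in 2 cells must be {7,9}.
(1,2) = 9 − 2 = 7 completes the 9 across.
(2,1) = 3 − 2 = 1 completes the 3 down.
(2,2) = 10 − 1 = 9 completes the 10 across.

2 7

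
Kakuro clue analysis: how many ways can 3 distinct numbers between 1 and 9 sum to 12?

7

3 distinct digits from 1–9 sum between 6 and 24.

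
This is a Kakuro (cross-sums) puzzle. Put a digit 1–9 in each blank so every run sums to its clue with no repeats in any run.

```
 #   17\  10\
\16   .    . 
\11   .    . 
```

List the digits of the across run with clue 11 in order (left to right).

16 in 2 cells must be {7,9}; 17 in 2 cells must be {8,9}.
The 16 across and the 17 down share only 9, so R1C1 = 9.
R1C2 = 16 − 9 = 7 completes the 16 across.
R2C1 = 17 − 9 = 8 completes the 17 down.
R2C2 = 11 − 8 = 3 completes the 11 across.

8 3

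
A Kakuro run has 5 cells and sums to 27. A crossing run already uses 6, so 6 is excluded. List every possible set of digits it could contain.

5 distinct digits from 1–9 sum between 15 and 35.
Dropping sets that contain 6.

{1,2,7,8,9}; {1,4,5,8,9}; {2,3,5,8,9}; {2,4,5,7,9}; {3,4,5,7,8}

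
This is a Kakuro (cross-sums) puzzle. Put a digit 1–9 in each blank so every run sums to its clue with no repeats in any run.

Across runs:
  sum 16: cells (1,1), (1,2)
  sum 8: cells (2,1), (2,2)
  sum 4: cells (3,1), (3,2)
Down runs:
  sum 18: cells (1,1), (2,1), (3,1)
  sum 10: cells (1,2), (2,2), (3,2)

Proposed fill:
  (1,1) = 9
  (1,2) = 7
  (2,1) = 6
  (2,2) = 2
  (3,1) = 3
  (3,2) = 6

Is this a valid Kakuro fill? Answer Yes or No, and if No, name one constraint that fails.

No — the down run (1,2)–(3,2) sums to 15, not 10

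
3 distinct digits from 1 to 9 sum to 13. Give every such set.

{1,3,9}; {1,4,8}; {1,5,7}; {2,3,8}; {2,4,7}; {2,5,6}; {3,4,6}

3 distinct digits from 1–9 sum between 6 and 24.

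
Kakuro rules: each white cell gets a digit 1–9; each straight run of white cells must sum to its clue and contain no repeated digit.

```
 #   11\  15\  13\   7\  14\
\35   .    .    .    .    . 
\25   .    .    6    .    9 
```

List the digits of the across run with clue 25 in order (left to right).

2 7 6 1 9

35 in 5 cells must be {5,6,7,8,9}.
R1C3 = 13 − 6 = 7 completes the 13 down.
R1C5 = 14 − 9 = 5 completes the 14 down.
Given what's placed, R2C2 must be 7 to fit the 25 across and 15 down.
R1C2 = 15 − 7 = 8 completes the 15 down.
R1C4 = 6: the only remaining digit allowed by both the 35 across and the 7 down.
Given what's placed, R2C1 must be 2 to fit the 25 across and 11 down.
R2C4 = 25 − 24 = 1 completes the 25 across.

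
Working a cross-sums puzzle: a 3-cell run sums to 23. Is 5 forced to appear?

No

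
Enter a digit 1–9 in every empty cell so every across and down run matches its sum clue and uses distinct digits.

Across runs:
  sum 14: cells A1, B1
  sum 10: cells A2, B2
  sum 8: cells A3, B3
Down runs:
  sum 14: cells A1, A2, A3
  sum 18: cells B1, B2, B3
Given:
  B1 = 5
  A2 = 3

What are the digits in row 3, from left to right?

A1 = 14 − 5 = 9 completes the 14 across.
B2 = 10 − 3 = 7 completes the 10 across.
A3 = 14 − 12 = 2 completes the 14 down.
B3 = 8 − 2 = 6 completes the 8 across.

2, 6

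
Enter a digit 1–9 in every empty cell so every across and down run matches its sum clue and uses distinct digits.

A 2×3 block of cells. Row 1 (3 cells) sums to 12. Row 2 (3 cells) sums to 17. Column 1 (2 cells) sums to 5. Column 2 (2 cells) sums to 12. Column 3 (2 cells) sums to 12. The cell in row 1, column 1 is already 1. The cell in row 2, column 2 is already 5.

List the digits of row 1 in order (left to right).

(1,2) = 12 − 5 = 7 completes the 12 down.
(1,3) = 12 − 8 = 4 completes the 12 across.
(2,1) = 5 − 1 = 4 completes the 5 down.
(2,3) = 17 − 9 = 8 completes the 17 across.

1 7 4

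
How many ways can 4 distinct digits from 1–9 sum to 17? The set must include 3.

5

4 distinct digits from 1–9 sum between 10 and 30.
Keeping only sets containing 3.
Enumerating: {1,3,4,9}, {1,3,5,8}, {1,3,6,7}, {2,3,4,8}, {2,3,5,7}.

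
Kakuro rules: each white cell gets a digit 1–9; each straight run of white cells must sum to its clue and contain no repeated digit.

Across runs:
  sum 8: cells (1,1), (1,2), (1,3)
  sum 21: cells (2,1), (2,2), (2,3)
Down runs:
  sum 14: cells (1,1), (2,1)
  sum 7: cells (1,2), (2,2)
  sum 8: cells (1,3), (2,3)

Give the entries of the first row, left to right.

5 2 1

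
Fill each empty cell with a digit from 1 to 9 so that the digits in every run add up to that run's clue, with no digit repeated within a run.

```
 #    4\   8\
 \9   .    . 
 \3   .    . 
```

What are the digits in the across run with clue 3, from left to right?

1 2

3 in 2 cells must be {1,2}; 4 in 2 cells must be {1,3}.
The 3 across and the 4 down share only 1, so R2C1 = 1.
R2C2 = 3 − 1 = 2 completes the 3 across.
R1C1 = 4 − 1 = 3 completes the 4 down.
R1C2 = 9 − 3 = 6 completes the 9 across.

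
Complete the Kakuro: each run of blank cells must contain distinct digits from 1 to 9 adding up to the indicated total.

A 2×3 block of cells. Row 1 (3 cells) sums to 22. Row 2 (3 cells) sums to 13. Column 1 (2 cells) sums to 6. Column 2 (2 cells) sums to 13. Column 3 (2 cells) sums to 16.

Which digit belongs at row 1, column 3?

9

16 in 2 cells must be {7,9}.
The 22 across and the 6 down share only 5, so (1,1) = 5.
Given what's placed, (1,3) must be 9 to fit the 22 across and 16 down.
(2,1) = 6 − 5 = 1 completes the 6 down.
(2,3) = 16 − 9 = 7 completes the 16 down.
(1,2) = 22 − 14 = 8 completes the 22 across.
(2,2) = 13 − 8 = 5 completes the 13 across.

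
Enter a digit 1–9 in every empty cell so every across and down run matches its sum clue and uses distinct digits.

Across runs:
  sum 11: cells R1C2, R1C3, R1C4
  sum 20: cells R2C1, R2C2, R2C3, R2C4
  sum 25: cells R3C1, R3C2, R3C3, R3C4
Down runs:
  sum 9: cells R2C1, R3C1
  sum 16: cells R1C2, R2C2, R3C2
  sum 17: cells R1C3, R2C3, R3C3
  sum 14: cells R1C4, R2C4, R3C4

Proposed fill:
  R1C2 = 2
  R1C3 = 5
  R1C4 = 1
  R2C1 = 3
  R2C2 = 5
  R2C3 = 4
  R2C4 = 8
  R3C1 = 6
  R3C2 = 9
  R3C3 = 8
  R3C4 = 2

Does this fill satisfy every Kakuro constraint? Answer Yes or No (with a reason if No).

No — the down run R1C4–R3C4 sums to 11, not 14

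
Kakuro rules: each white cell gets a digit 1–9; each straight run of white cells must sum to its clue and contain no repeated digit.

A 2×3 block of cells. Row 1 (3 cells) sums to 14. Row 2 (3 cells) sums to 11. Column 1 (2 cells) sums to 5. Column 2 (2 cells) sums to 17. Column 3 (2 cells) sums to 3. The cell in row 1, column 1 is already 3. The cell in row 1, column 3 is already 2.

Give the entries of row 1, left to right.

3 9 2

17 in 2 cells must be {8,9}; 3 in 2 cells must be {1,2}.
(1,2) = 14 − 5 = 9 completes the 14 across.
(2,1) = 5 − 3 = 2 completes the 5 down.
(2,2) = 17 − 9 = 8 completes the 17 down.
(2,3) = 11 − 10 = 1 completes the 11 across.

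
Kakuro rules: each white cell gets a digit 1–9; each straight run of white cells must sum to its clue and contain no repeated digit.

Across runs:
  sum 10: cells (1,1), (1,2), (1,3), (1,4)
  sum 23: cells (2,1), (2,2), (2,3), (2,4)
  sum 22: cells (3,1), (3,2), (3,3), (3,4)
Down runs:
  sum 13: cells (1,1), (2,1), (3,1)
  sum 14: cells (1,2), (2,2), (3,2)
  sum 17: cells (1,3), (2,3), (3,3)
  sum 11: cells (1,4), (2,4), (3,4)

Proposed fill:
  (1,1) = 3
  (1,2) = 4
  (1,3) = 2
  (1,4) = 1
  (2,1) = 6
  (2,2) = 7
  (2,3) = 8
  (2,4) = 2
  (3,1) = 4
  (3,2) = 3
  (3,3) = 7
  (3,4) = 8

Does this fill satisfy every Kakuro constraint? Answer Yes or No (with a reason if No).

Yes

Across: 3+4+2+1=10; 6+7+8+2=23; 4+3+7+8=22. Down: 3+6+4=13; 4+7+3=14; 2+8+7=17; 1+2+8=11. No digit repeats within any run.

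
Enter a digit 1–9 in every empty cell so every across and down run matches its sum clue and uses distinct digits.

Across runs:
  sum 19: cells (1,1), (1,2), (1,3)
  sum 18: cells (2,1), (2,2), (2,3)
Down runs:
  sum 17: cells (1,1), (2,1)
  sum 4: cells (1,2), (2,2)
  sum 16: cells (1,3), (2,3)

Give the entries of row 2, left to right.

8, 1, 9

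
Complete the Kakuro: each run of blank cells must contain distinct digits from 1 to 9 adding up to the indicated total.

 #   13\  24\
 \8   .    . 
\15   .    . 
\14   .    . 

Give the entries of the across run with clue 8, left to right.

1, 7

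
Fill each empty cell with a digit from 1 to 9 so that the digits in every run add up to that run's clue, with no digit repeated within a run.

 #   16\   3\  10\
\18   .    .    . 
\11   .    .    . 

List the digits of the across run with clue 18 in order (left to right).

9 2 7

16 in 2 cells must be {7,9}; 3 in 2 cells must be {1,2}.
The 11 across and the 16 down share only 7, so R2C1 = 7.
Given what's placed, R2C2 must be 1 to fit the 11 across and 3 down.
R2C3 = 11 − 8 = 3 completes the 11 across.
R1C1 = 16 − 7 = 9 completes the 16 down.
R1C2 = 3 − 1 = 2 completes the 3 down.
R1C3 = 18 − 11 = 7 completes the 18 across.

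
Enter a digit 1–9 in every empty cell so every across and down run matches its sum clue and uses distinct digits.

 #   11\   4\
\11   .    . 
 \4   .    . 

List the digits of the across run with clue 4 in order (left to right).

4 in 2 cells must be {1,3}.
The 11 across and the 4 down share only 3, so R1C2 = 3.
The 4 across and the 11 down share only 3, so R2C1 = 3.
R2C2 = 4 − 3 = 1 completes the 4 across.
R1C1 = 11 − 3 = 8 completes the 11 across.

3, 1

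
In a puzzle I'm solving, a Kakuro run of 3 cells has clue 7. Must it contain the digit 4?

The only way to make 7 from 3 distinct digits is {1,2,4}, which contains 4.

Yes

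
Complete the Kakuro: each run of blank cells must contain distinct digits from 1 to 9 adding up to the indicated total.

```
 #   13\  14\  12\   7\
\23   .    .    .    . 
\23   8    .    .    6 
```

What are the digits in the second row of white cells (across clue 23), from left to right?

8 5 4 6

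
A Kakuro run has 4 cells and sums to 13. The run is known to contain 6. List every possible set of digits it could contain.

4 distinct digits from 1–9 sum between 10 and 30.
Keeping only sets containing 6.
Only one set works: {1,2,4,6}.

{1,2,4,6}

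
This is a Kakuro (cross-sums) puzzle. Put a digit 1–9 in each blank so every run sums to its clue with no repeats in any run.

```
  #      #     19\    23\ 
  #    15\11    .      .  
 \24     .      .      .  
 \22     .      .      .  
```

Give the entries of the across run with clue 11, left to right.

3 8

24 in 3 cells must be {7,8,9}; 23 in 3 cells must be {6,8,9}.
Nothing is forced directly, so branch on R2C2, whose candidates are 7 or 8 or 9. If R2C2 = 8: that forces R2C3 = 9, R2C1 = 7, R3C1 = 8, after which R3C3 would have to be in {5,9} for the 22 across but in {6,8} for the 23 down — contradiction. If R2C2 = 9: that forces R2C3 = 8, R2C1 = 7, R3C1 = 8, after which R3C2 would have to be in {5,9} for the 22 across but in {2,3,4,6,7,8} for the 19 down — contradiction. So R2C2 = 7.
Nothing is forced directly, so branch on R3C2, whose candidates are 8 or 9. If R3C2 = 8: that forces R1C2 = 4, after which R1C3 would have to be in {7} for the 11 across but in {6,8,9} for the 23 down — contradiction. So R3C2 = 9.
R1C2 = 19 − 16 = 3 completes the 19 down.
R1C3 = 11 − 3 = 8 completes the 11 across.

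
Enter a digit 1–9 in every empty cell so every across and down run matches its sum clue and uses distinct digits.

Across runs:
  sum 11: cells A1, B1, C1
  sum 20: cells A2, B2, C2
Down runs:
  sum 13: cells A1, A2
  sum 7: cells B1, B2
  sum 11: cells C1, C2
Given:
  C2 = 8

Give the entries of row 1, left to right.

6 2 3

C1 = 11 − 8 = 3 completes the 11 down.
No cell is forced outright now. B2 can only be 3 or 5 (the digits allowed by both its 20 across and its 7 down). If B2 = 3: then B1 would have to be in {1,2,6,7} for the 11 across but in {4} for the 7 down — contradiction. So B2 = 5.
B1 = 7 − 5 = 2 completes the 7 down.
A2 = 20 − 13 = 7 completes the 20 across.
A1 = 11 − 5 = 6 completes the 11 across.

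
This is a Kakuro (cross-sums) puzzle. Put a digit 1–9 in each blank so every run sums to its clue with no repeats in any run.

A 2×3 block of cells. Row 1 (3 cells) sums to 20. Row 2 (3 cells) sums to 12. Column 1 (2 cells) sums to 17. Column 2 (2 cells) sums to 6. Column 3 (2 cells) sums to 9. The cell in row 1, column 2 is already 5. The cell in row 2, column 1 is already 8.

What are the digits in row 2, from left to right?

8 1 3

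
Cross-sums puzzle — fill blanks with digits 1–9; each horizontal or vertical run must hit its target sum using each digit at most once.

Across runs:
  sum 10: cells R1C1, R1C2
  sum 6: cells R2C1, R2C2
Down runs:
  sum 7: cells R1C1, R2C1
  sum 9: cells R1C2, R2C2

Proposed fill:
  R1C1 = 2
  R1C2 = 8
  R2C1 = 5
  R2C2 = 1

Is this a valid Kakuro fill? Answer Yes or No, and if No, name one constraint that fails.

Yes

Across: 2+8=10; 5+1=6. Down: 2+5=7; 8+1=9. No digit repeats within any run.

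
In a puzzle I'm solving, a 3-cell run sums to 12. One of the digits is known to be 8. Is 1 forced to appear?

The only way to make 12 from 3 distinct digits under that restriction is {1,3,8}, which contains 1.

Yes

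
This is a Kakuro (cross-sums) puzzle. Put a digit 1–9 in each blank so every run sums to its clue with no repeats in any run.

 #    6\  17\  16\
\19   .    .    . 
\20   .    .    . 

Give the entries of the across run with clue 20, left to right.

17 in 2 cells must be {8,9}; 16 in 2 cells must be {7,9}.
Nothing is forced directly, so branch on R2C1, whose candidates are 4 or 5. If R2C1 = 5: then R1C1 would have to be in {2,3,4,5,6,7,8,9} for the 19 across but in {1} for the 6 down — contradiction. So R2C1 = 4.
R1C1 = 6 − 4 = 2 completes the 6 down.
Given what's placed, R1C3 must be 9 to fit the 19 across and 16 down.
R2C2 = 9: the only remaining digit allowed by both the 20 across and the 17 down.
R2C3 = 20 − 13 = 7 completes the 20 across.
R1C2 = 19 − 11 = 8 completes the 19 across.

4, 9, 7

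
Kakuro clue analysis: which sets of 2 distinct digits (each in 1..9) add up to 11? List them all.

{2,9}; {3,8}; {4,7}; {5,6}

2 distinct digits from 1–9 sum between 3 and 17.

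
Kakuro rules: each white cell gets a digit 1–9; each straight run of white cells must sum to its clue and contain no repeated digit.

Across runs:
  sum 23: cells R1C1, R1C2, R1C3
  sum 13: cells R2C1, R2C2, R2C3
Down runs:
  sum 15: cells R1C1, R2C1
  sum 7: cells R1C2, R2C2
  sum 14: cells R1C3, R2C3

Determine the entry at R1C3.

23 in 3 cells must be {6,8,9}.
The 23 across and the 7 down share only 6, so R1C2 = 6.
R2C2 = 7 − 6 = 1 completes the 7 down.
Nothing is forced directly, so branch on R1C1, whose candidates are 8 or 9. If R1C1 = 9: that forces R1C3 = 8, after which R2C1 would have to be in {3,4,5,7,8,9} for the 13 across but in {6} for the 15 down — contradiction. So R1C1 = 8.
R1C3 = 23 − 14 = 9 completes the 23 across.
R2C1 = 15 − 8 = 7 completes the 15 down.
R2C3 = 13 − 8 = 5 completes the 13 across.

9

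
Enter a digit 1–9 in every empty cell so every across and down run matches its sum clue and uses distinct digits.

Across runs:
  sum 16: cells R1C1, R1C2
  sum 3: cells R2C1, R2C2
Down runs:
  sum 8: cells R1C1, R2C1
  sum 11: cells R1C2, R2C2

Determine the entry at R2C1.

1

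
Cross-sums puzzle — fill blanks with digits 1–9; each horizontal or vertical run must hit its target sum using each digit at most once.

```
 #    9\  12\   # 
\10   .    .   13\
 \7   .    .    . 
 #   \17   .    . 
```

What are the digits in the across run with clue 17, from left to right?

7 in 3 cells must be {1,2,4}; 17 in 2 cells must be {8,9}.
The 7 across and the 13 down share only 4, so R2C3 = 4.
R3C3 = 13 − 4 = 9 completes the 13 down.
R3C2 = 17 − 9 = 8 completes the 17 across.
R2C2 = 1: the only remaining digit allowed by both the 7 across and the 12 down.
R1C2 = 12 − 9 = 3 completes the 12 down.
R2C1 = 7 − 5 = 2 completes the 7 across.
R1C1 = 10 − 3 = 7 completes the 10 across.

8 9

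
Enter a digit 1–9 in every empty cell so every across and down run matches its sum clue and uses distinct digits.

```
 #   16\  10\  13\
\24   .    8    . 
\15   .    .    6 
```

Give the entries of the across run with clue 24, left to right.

9, 8, 7

24 in 3 cells must be {7,8,9}; 16 in 2 cells must be {7,9}.
R1C3 = 13 − 6 = 7 completes the 13 down.
Given what's placed, R2C1 must be 7 to fit the 15 across and 16 down.
R2C2 = 15 − 13 = 2 completes the 15 across.
R1C1 = 24 − 15 = 9 completes the 24 across.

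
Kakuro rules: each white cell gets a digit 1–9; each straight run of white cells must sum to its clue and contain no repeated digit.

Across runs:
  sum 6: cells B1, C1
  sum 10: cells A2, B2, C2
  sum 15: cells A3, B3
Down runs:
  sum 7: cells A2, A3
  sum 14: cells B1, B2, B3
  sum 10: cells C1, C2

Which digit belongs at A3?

6

The 15 across and the 7 down share only 6, so A3 = 6.
B3 = 15 − 6 = 9 completes the 15 across.
A2 = 7 − 6 = 1 completes the 7 down.
No cell is forced outright now. B1 can only be 1 or 2 or 4 (the digits allowed by both its 6 across and its 14 down). If B1 = 1: then C1 would have to be in {5} for the 6 across but in {1,2,3,4,6,7,8,9} for the 10 down — contradiction. If B1 = 4: that forces C1 = 2, after which B2 would have to be in {2,3,4,5,6,7} for the 10 across but in {1} for the 14 down — contradiction. So B1 = 2.
C1 = 6 − 2 = 4 completes the 6 across.
B2 = 14 − 11 = 3 completes the 14 down.
C2 = 10 − 4 = 6 completes the 10 across.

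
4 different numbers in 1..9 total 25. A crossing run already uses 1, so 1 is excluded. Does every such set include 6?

Counterexample: {3,5,8,9} sums to 25 under that restriction without using 6.

No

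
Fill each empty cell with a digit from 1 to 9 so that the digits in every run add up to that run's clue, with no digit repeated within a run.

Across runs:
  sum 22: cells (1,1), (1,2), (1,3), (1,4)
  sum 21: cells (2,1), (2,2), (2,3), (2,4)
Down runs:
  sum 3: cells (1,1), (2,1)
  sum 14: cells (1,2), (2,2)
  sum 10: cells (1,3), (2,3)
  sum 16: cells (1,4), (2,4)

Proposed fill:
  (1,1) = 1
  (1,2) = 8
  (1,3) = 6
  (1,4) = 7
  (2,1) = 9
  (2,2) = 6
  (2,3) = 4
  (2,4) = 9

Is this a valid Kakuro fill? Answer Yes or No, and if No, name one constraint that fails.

No — the across run (2,1)–(2,4) sums to 28, not 21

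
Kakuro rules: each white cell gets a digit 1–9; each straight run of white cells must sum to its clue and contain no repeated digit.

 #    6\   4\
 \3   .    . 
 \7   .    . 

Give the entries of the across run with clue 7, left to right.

4, 3

3 in 2 cells must be {1,2}; 4 in 2 cells must be {1,3}.
The 3 across and the 4 down share only 1, so R1C2 = 1.
R2C2 = 4 − 1 = 3 completes the 4 down.
R1C1 = 3 − 1 = 2 completes the 3 across.
R2C1 = 7 − 3 = 4 completes the 7 across.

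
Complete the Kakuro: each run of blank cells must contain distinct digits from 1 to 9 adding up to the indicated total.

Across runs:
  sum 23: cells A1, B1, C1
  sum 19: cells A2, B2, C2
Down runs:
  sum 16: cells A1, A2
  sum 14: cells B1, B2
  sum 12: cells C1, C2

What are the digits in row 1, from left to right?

23 in 3 cells must be {6,8,9}; 16 in 2 cells must be {7,9}.
The 23 across and the 16 down share only 9, so A1 = 9.
Given what's placed, C1 must be 8 to fit the 23 across and 12 down.
A2 = 16 − 9 = 7 completes the 16 down.
C2 = 12 − 8 = 4 completes the 12 down.
B1 = 23 − 17 = 6 completes the 23 across.
B2 = 19 − 11 = 8 completes the 19 across.

9, 6, 8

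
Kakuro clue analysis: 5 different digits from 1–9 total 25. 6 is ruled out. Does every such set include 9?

Counterexample: {1,4,5,7,8} sums to 25 under that restriction without using 9.

No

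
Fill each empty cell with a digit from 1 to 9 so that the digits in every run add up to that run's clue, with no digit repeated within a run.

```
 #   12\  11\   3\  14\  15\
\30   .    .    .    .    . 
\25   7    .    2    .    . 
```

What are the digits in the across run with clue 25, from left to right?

7 3 2 5 8

3 in 2 cells must be {1,2}.
R1C1 = 12 − 7 = 5 completes the 12 down.
R1C3 = 3 − 2 = 1 completes the 3 down.
No cell is forced outright now. R1C4 can only be 8 or 9 (the digits allowed by both its 30 across and its 14 down). If R1C4 = 8: that forces R2C4 = 6, R2C5 = 9, after which R1C5 would have to be in {7,9} for the 30 across but in {6} for the 15 down — contradiction. So R1C4 = 9.
R2C4 = 14 − 9 = 5 completes the 14 down.
R2C5 = 8: the only remaining digit allowed by both the 25 across and the 15 down.
R1C5 = 15 − 8 = 7 completes the 15 down.
R2C2 = 25 − 22 = 3 completes the 25 across.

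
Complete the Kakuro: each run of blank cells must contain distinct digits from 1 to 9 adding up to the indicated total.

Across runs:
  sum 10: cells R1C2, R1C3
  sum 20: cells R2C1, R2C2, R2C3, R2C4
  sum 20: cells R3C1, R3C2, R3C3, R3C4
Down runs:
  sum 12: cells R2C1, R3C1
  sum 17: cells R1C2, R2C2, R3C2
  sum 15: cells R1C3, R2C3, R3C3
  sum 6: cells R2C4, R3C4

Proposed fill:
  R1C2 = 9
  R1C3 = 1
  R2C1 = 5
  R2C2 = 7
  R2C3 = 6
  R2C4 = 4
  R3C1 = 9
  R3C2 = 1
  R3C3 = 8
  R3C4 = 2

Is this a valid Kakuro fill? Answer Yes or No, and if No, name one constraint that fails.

No — the down run R2C1–R3C1 sums to 14, not 12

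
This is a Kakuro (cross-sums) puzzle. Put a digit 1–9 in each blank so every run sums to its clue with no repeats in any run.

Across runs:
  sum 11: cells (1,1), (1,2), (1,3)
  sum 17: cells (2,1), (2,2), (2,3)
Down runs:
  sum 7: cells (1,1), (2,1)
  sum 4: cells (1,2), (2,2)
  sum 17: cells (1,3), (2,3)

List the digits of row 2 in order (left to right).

5 3 9

4 in 2 cells must be {1,3}; 17 in 2 cells must be {8,9}.
The 11 across and the 17 down share only 8, so (1,3) = 8.
(2,3) = 17 − 8 = 9 completes the 17 down.
Given what's placed, (1,2) must be 1 to fit the 11 across and 4 down.
(2,2) = 4 − 1 = 3 completes the 4 down.
(1,1) = 11 − 9 = 2 completes the 11 across.
(2,1) = 17 − 12 = 5 completes the 17 across.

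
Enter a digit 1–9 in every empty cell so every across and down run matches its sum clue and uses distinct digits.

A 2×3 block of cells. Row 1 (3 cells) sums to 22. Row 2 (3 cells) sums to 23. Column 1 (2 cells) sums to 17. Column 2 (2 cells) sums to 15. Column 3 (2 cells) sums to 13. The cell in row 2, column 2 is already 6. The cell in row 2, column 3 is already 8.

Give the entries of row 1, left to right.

8 9 5

23 in 3 cells must be {6,8,9}; 17 in 2 cells must be {8,9}.
(1,2) = 15 − 6 = 9 completes the 15 down.
(1,3) = 13 − 8 = 5 completes the 13 down.
(2,1) = 23 − 14 = 9 completes the 23 across.
(1,1) = 22 − 14 = 8 completes the 22 across.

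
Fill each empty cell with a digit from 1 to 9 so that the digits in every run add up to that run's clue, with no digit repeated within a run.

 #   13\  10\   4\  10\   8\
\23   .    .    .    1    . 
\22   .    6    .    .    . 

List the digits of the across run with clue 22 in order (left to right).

4 in 2 cells must be {1,3}.
R1C2 = 10 − 6 = 4 completes the 10 down.
R1C3 = 3: the only remaining digit allowed by both the 23 across and the 4 down.
R2C3 = 4 − 3 = 1 completes the 4 down.
R2C4 = 10 − 1 = 9 completes the 10 down.
R2C5 = 2: the only remaining digit allowed by both the 22 across and the 8 down.
R1C5 = 8 − 2 = 6 completes the 8 down.
R2C1 = 22 − 18 = 4 completes the 22 across.

4, 6, 1, 9, 2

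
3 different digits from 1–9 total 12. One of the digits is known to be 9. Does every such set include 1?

Yes

The only way to make 12 from 3 distinct digits under that restriction is {1,2,9}, which contains 1.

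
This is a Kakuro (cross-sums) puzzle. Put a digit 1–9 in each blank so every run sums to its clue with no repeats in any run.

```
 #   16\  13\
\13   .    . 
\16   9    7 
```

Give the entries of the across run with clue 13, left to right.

7 6

16 in 2 cells must be {7,9}.
R1C1 = 16 − 9 = 7 completes the 16 down.
R1C2 = 13 − 7 = 6 completes the 13 across.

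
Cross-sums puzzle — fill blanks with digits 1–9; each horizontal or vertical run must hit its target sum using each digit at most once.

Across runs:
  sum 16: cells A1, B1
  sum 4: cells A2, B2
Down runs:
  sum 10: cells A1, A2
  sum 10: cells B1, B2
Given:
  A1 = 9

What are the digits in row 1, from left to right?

9 7

16 in 2 cells must be {7,9}; 4 in 2 cells must be {1,3}.
B1 = 16 − 9 = 7 completes the 16 across.
A2 = 10 − 9 = 1 completes the 10 down.
B2 = 4 − 1 = 3 completes the 4 across.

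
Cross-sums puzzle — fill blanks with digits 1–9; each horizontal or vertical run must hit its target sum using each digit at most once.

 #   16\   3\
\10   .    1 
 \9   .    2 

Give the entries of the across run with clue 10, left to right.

9 1

16 in 2 cells must be {7,9}; 3 in 2 cells must be {1,2}.
R1C1 = 10 − 1 = 9 completes the 10 across.
R2C1 = 9 − 2 = 7 completes the 9 across.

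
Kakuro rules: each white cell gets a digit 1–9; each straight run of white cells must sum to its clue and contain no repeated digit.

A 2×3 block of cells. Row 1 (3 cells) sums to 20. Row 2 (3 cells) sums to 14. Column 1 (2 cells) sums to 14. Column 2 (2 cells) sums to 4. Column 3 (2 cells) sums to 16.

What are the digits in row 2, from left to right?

6, 1, 7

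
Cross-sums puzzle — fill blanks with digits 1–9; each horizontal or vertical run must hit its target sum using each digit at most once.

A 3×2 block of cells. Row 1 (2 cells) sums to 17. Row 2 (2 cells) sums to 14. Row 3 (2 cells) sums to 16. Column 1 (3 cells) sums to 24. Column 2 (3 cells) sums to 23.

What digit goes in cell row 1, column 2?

8

17 in 2 cells must be {8,9}; 16 in 2 cells must be {7,9}; 24 in 3 cells must be {7,8,9}.
The 16 across and the 23 down share only 9, so (3,2) = 9.
Given what's placed, (1,2) must be 8 to fit the 17 across and 23 down.
(2,2) = 23 − 17 = 6 completes the 23 down.
(3,1) = 16 − 9 = 7 completes the 16 across.
(1,1) = 17 − 8 = 9 completes the 17 across.
(2,1) = 14 − 6 = 8 completes the 14 across.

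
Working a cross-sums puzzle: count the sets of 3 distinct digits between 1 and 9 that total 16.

8

3 distinct digits from 1–9 sum between 6 and 24.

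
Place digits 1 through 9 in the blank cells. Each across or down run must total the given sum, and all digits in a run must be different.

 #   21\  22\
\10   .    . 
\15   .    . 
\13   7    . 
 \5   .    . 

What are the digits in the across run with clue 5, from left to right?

R3C2 = 13 − 7 = 6 completes the 13 across.
Nothing is forced directly, so branch on R2C1, whose candidates are 6 or 8 or 9. If R2C1 = 6: that forces R1C1 = 3, R1C2 = 7, after which R2C2 would have to be in {9} for the 15 across but in {1,4,5,8} for the 22 down — contradiction. If R2C1 = 9: then R2C2 would have to be in {6} for the 15 across but in {1,2,3,4,5,7,8,9} for the 22 down — contradiction. So R2C1 = 8.
R2C2 = 15 − 8 = 7 completes the 15 across.
No cell is forced outright now. R4C2 can only be 1 or 4 (the digits allowed by both its 5 across and its 22 down). If R4C2 = 4: then R1C2 would have to be in {1,2,3,4,6,7,8,9} for the 10 across but in {5} for the 22 down — contradiction. So R4C2 = 1.
R1C2 = 22 − 14 = 8 completes the 22 down.
R4C1 = 5 − 1 = 4 completes the 5 across.
R1C1 = 10 − 8 = 2 completes the 10 across.

4 1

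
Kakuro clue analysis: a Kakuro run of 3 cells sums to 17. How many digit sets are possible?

3 distinct digits from 1–9 sum between 6 and 24.

7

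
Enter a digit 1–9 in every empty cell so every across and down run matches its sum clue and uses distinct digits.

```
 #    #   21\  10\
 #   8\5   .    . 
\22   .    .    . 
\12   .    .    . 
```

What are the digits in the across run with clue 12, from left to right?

1 8 3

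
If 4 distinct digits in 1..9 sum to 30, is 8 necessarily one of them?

The only way to make 30 from 4 distinct digits is {6,7,8,9}, which contains 8.

Yes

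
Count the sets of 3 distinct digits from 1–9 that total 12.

3 distinct digits from 1–9 sum between 6 and 24.

7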